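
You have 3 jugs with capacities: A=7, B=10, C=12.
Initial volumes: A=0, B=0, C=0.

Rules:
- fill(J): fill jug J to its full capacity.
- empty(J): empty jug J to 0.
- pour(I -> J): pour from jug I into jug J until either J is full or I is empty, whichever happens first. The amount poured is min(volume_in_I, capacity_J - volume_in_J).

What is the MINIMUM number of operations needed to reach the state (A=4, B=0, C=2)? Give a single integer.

Answer: 8

Derivation:
BFS from (A=0, B=0, C=0). One shortest path:
  1. fill(A) -> (A=7 B=0 C=0)
  2. fill(C) -> (A=7 B=0 C=12)
  3. pour(A -> B) -> (A=0 B=7 C=12)
  4. fill(A) -> (A=7 B=7 C=12)
  5. pour(A -> B) -> (A=4 B=10 C=12)
  6. empty(B) -> (A=4 B=0 C=12)
  7. pour(C -> B) -> (A=4 B=10 C=2)
  8. empty(B) -> (A=4 B=0 C=2)
Reached target in 8 moves.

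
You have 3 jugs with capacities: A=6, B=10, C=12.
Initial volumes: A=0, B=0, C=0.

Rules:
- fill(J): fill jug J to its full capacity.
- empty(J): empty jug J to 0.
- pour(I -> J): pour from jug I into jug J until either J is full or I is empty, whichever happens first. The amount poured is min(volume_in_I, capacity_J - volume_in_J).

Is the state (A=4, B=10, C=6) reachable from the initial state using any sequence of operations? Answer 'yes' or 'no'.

Answer: yes

Derivation:
BFS from (A=0, B=0, C=0):
  1. fill(B) -> (A=0 B=10 C=0)
  2. pour(B -> A) -> (A=6 B=4 C=0)
  3. pour(A -> C) -> (A=0 B=4 C=6)
  4. pour(B -> A) -> (A=4 B=0 C=6)
  5. fill(B) -> (A=4 B=10 C=6)
Target reached → yes.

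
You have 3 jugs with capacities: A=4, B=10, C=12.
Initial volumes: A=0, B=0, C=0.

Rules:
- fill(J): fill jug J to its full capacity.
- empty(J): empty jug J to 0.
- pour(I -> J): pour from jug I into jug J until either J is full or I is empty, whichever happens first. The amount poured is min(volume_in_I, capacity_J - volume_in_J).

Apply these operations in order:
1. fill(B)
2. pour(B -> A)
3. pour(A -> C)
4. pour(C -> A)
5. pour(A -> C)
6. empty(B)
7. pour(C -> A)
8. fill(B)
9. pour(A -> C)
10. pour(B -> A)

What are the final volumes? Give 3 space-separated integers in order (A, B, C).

Answer: 4 6 4

Derivation:
Step 1: fill(B) -> (A=0 B=10 C=0)
Step 2: pour(B -> A) -> (A=4 B=6 C=0)
Step 3: pour(A -> C) -> (A=0 B=6 C=4)
Step 4: pour(C -> A) -> (A=4 B=6 C=0)
Step 5: pour(A -> C) -> (A=0 B=6 C=4)
Step 6: empty(B) -> (A=0 B=0 C=4)
Step 7: pour(C -> A) -> (A=4 B=0 C=0)
Step 8: fill(B) -> (A=4 B=10 C=0)
Step 9: pour(A -> C) -> (A=0 B=10 C=4)
Step 10: pour(B -> A) -> (A=4 B=6 C=4)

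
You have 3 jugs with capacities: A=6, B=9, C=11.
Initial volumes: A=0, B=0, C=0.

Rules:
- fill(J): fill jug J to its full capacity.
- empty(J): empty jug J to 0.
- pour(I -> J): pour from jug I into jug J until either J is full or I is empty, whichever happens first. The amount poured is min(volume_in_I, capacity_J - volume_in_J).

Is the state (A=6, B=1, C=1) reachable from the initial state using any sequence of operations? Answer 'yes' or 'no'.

BFS from (A=0, B=0, C=0):
  1. fill(C) -> (A=0 B=0 C=11)
  2. pour(C -> A) -> (A=6 B=0 C=5)
  3. pour(C -> B) -> (A=6 B=5 C=0)
  4. pour(A -> C) -> (A=0 B=5 C=6)
  5. fill(A) -> (A=6 B=5 C=6)
  6. pour(A -> C) -> (A=1 B=5 C=11)
  7. pour(C -> B) -> (A=1 B=9 C=7)
  8. empty(B) -> (A=1 B=0 C=7)
  9. pour(A -> B) -> (A=0 B=1 C=7)
  10. pour(C -> A) -> (A=6 B=1 C=1)
Target reached → yes.

Answer: yes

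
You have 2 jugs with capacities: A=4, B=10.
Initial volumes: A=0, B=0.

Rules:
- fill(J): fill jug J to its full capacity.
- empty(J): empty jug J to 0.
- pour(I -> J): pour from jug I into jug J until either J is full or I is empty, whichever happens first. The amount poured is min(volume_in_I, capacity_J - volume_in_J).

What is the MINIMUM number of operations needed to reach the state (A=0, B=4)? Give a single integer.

Answer: 2

Derivation:
BFS from (A=0, B=0). One shortest path:
  1. fill(A) -> (A=4 B=0)
  2. pour(A -> B) -> (A=0 B=4)
Reached target in 2 moves.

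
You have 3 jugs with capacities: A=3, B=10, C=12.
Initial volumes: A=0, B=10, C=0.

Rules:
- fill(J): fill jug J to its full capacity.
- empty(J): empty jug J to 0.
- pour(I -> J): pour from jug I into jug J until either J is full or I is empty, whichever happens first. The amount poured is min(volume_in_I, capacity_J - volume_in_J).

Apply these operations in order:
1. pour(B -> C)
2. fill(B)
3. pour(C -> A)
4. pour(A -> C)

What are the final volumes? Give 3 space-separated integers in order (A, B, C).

Answer: 0 10 10

Derivation:
Step 1: pour(B -> C) -> (A=0 B=0 C=10)
Step 2: fill(B) -> (A=0 B=10 C=10)
Step 3: pour(C -> A) -> (A=3 B=10 C=7)
Step 4: pour(A -> C) -> (A=0 B=10 C=10)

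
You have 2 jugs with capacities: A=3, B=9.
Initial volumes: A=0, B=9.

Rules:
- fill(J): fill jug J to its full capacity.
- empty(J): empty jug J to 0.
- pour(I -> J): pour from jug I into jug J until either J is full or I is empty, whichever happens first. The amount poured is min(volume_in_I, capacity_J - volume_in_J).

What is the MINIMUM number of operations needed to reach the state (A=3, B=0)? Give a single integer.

BFS from (A=0, B=9). One shortest path:
  1. fill(A) -> (A=3 B=9)
  2. empty(B) -> (A=3 B=0)
Reached target in 2 moves.

Answer: 2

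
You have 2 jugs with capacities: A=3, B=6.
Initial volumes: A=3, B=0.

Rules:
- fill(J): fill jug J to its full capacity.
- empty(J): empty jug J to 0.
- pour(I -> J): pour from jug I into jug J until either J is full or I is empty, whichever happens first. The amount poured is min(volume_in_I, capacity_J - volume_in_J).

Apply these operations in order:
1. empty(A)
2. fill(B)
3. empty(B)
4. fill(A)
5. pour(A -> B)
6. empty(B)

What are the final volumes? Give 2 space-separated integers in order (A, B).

Answer: 0 0

Derivation:
Step 1: empty(A) -> (A=0 B=0)
Step 2: fill(B) -> (A=0 B=6)
Step 3: empty(B) -> (A=0 B=0)
Step 4: fill(A) -> (A=3 B=0)
Step 5: pour(A -> B) -> (A=0 B=3)
Step 6: empty(B) -> (A=0 B=0)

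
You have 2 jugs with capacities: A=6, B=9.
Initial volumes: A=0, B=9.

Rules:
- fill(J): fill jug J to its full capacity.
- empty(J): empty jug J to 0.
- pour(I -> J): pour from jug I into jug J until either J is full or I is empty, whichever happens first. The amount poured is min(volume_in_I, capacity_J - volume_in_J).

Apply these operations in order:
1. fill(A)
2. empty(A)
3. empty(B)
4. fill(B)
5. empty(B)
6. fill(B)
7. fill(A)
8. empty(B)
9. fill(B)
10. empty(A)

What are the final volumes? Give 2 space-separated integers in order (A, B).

Answer: 0 9

Derivation:
Step 1: fill(A) -> (A=6 B=9)
Step 2: empty(A) -> (A=0 B=9)
Step 3: empty(B) -> (A=0 B=0)
Step 4: fill(B) -> (A=0 B=9)
Step 5: empty(B) -> (A=0 B=0)
Step 6: fill(B) -> (A=0 B=9)
Step 7: fill(A) -> (A=6 B=9)
Step 8: empty(B) -> (A=6 B=0)
Step 9: fill(B) -> (A=6 B=9)
Step 10: empty(A) -> (A=0 B=9)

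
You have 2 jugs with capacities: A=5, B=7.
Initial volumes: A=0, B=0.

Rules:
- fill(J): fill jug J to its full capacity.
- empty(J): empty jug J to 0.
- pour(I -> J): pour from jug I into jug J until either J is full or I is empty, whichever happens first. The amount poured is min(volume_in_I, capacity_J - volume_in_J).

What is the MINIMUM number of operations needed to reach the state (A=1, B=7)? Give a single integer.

Answer: 8

Derivation:
BFS from (A=0, B=0). One shortest path:
  1. fill(A) -> (A=5 B=0)
  2. pour(A -> B) -> (A=0 B=5)
  3. fill(A) -> (A=5 B=5)
  4. pour(A -> B) -> (A=3 B=7)
  5. empty(B) -> (A=3 B=0)
  6. pour(A -> B) -> (A=0 B=3)
  7. fill(A) -> (A=5 B=3)
  8. pour(A -> B) -> (A=1 B=7)
Reached target in 8 moves.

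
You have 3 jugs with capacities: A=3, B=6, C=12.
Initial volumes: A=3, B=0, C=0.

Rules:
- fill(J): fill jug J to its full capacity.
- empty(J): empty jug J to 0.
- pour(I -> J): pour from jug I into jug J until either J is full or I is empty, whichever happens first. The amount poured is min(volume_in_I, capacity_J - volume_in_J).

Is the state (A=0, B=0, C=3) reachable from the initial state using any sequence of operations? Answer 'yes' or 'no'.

Answer: yes

Derivation:
BFS from (A=3, B=0, C=0):
  1. pour(A -> C) -> (A=0 B=0 C=3)
Target reached → yes.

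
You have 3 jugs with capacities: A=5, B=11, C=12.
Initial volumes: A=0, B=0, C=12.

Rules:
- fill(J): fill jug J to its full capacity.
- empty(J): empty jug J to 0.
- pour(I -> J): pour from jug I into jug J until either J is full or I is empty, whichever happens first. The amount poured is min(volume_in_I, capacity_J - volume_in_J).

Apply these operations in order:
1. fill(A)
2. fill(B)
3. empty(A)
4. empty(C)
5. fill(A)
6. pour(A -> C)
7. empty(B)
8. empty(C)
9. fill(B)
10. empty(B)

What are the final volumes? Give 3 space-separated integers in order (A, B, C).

Answer: 0 0 0

Derivation:
Step 1: fill(A) -> (A=5 B=0 C=12)
Step 2: fill(B) -> (A=5 B=11 C=12)
Step 3: empty(A) -> (A=0 B=11 C=12)
Step 4: empty(C) -> (A=0 B=11 C=0)
Step 5: fill(A) -> (A=5 B=11 C=0)
Step 6: pour(A -> C) -> (A=0 B=11 C=5)
Step 7: empty(B) -> (A=0 B=0 C=5)
Step 8: empty(C) -> (A=0 B=0 C=0)
Step 9: fill(B) -> (A=0 B=11 C=0)
Step 10: empty(B) -> (A=0 B=0 C=0)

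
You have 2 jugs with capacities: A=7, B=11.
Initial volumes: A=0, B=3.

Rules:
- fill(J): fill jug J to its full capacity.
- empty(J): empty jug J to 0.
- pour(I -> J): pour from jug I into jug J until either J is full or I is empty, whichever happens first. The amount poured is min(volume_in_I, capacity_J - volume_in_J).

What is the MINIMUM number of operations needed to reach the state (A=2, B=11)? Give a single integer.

Answer: 8

Derivation:
BFS from (A=0, B=3). One shortest path:
  1. fill(A) -> (A=7 B=3)
  2. pour(A -> B) -> (A=0 B=10)
  3. fill(A) -> (A=7 B=10)
  4. pour(A -> B) -> (A=6 B=11)
  5. empty(B) -> (A=6 B=0)
  6. pour(A -> B) -> (A=0 B=6)
  7. fill(A) -> (A=7 B=6)
  8. pour(A -> B) -> (A=2 B=11)
Reached target in 8 moves.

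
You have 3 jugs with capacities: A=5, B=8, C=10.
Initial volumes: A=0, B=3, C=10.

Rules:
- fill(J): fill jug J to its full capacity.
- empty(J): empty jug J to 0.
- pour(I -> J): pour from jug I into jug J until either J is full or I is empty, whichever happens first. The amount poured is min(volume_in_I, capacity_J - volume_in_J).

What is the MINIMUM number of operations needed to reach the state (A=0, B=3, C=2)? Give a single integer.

BFS from (A=0, B=3, C=10). One shortest path:
  1. empty(B) -> (A=0 B=0 C=10)
  2. pour(C -> B) -> (A=0 B=8 C=2)
  3. pour(B -> A) -> (A=5 B=3 C=2)
  4. empty(A) -> (A=0 B=3 C=2)
Reached target in 4 moves.

Answer: 4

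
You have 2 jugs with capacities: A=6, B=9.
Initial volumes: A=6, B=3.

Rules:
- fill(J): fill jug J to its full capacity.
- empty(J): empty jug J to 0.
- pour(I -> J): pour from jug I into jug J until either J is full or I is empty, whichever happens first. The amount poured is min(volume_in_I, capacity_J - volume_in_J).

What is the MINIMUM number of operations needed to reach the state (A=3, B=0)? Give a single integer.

BFS from (A=6, B=3). One shortest path:
  1. empty(A) -> (A=0 B=3)
  2. pour(B -> A) -> (A=3 B=0)
Reached target in 2 moves.

Answer: 2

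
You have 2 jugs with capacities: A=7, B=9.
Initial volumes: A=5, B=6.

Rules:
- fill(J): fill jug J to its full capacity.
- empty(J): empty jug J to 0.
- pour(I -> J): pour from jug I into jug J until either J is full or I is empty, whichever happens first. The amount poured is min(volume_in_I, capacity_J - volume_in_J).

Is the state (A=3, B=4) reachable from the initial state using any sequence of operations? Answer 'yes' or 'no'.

BFS explored all 33 reachable states.
Reachable set includes: (0,0), (0,1), (0,2), (0,3), (0,4), (0,5), (0,6), (0,7), (0,8), (0,9), (1,0), (1,9) ...
Target (A=3, B=4) not in reachable set → no.

Answer: no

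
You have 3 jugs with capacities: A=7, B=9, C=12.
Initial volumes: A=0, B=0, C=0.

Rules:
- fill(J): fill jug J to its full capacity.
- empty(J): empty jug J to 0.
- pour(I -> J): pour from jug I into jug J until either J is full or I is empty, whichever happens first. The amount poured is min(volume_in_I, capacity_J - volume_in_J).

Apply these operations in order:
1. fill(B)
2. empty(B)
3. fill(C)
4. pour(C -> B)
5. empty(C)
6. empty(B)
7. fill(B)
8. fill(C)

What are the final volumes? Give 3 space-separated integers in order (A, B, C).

Step 1: fill(B) -> (A=0 B=9 C=0)
Step 2: empty(B) -> (A=0 B=0 C=0)
Step 3: fill(C) -> (A=0 B=0 C=12)
Step 4: pour(C -> B) -> (A=0 B=9 C=3)
Step 5: empty(C) -> (A=0 B=9 C=0)
Step 6: empty(B) -> (A=0 B=0 C=0)
Step 7: fill(B) -> (A=0 B=9 C=0)
Step 8: fill(C) -> (A=0 B=9 C=12)

Answer: 0 9 12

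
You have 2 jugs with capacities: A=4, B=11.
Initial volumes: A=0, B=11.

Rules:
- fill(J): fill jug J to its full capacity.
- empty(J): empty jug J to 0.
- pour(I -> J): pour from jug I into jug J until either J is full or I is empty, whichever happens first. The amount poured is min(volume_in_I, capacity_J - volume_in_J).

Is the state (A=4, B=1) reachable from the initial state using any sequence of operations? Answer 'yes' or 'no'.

BFS from (A=0, B=11):
  1. fill(A) -> (A=4 B=11)
  2. empty(B) -> (A=4 B=0)
  3. pour(A -> B) -> (A=0 B=4)
  4. fill(A) -> (A=4 B=4)
  5. pour(A -> B) -> (A=0 B=8)
  6. fill(A) -> (A=4 B=8)
  7. pour(A -> B) -> (A=1 B=11)
  8. empty(B) -> (A=1 B=0)
  9. pour(A -> B) -> (A=0 B=1)
  10. fill(A) -> (A=4 B=1)
Target reached → yes.

Answer: yes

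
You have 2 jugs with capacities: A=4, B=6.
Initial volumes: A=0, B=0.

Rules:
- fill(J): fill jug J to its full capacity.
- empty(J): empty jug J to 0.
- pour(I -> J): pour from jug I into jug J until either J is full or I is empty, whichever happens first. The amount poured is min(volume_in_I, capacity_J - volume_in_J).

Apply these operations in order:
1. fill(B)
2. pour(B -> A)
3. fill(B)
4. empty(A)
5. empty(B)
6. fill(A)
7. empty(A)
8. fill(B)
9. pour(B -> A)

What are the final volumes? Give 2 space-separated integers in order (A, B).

Step 1: fill(B) -> (A=0 B=6)
Step 2: pour(B -> A) -> (A=4 B=2)
Step 3: fill(B) -> (A=4 B=6)
Step 4: empty(A) -> (A=0 B=6)
Step 5: empty(B) -> (A=0 B=0)
Step 6: fill(A) -> (A=4 B=0)
Step 7: empty(A) -> (A=0 B=0)
Step 8: fill(B) -> (A=0 B=6)
Step 9: pour(B -> A) -> (A=4 B=2)

Answer: 4 2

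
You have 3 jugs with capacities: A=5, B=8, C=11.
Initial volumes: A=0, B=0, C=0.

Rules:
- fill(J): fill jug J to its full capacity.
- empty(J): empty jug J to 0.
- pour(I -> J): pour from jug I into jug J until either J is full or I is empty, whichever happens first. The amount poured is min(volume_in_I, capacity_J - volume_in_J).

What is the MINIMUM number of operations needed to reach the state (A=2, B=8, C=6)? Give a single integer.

BFS from (A=0, B=0, C=0). One shortest path:
  1. fill(A) -> (A=5 B=0 C=0)
  2. fill(C) -> (A=5 B=0 C=11)
  3. pour(A -> B) -> (A=0 B=5 C=11)
  4. pour(C -> A) -> (A=5 B=5 C=6)
  5. pour(A -> B) -> (A=2 B=8 C=6)
Reached target in 5 moves.

Answer: 5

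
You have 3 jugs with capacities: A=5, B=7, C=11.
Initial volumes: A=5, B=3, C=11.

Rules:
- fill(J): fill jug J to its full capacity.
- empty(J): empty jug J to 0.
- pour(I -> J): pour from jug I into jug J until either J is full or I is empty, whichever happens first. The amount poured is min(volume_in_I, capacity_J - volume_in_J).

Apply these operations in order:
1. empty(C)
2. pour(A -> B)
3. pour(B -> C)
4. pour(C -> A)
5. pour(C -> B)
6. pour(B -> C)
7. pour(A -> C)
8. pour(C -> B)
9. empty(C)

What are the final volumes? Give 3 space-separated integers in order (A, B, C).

Answer: 0 7 0

Derivation:
Step 1: empty(C) -> (A=5 B=3 C=0)
Step 2: pour(A -> B) -> (A=1 B=7 C=0)
Step 3: pour(B -> C) -> (A=1 B=0 C=7)
Step 4: pour(C -> A) -> (A=5 B=0 C=3)
Step 5: pour(C -> B) -> (A=5 B=3 C=0)
Step 6: pour(B -> C) -> (A=5 B=0 C=3)
Step 7: pour(A -> C) -> (A=0 B=0 C=8)
Step 8: pour(C -> B) -> (A=0 B=7 C=1)
Step 9: empty(C) -> (A=0 B=7 C=0)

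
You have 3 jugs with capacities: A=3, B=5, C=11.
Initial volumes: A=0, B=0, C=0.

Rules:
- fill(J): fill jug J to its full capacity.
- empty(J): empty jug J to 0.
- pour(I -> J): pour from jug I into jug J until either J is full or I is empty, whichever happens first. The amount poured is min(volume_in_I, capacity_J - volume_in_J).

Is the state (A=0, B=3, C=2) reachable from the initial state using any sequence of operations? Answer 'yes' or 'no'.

BFS from (A=0, B=0, C=0):
  1. fill(B) -> (A=0 B=5 C=0)
  2. pour(B -> A) -> (A=3 B=2 C=0)
  3. pour(B -> C) -> (A=3 B=0 C=2)
  4. pour(A -> B) -> (A=0 B=3 C=2)
Target reached → yes.

Answer: yes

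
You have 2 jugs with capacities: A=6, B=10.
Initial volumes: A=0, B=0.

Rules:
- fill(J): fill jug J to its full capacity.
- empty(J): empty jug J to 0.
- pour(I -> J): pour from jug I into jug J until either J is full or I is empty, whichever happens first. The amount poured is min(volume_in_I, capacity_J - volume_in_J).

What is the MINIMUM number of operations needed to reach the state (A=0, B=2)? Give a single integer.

Answer: 6

Derivation:
BFS from (A=0, B=0). One shortest path:
  1. fill(A) -> (A=6 B=0)
  2. pour(A -> B) -> (A=0 B=6)
  3. fill(A) -> (A=6 B=6)
  4. pour(A -> B) -> (A=2 B=10)
  5. empty(B) -> (A=2 B=0)
  6. pour(A -> B) -> (A=0 B=2)
Reached target in 6 moves.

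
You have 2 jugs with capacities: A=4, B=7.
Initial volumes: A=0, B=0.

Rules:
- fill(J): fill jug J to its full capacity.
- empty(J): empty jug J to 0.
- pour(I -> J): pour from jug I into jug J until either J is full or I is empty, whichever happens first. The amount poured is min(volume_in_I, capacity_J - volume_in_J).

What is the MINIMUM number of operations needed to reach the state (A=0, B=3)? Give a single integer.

Answer: 3

Derivation:
BFS from (A=0, B=0). One shortest path:
  1. fill(B) -> (A=0 B=7)
  2. pour(B -> A) -> (A=4 B=3)
  3. empty(A) -> (A=0 B=3)
Reached target in 3 moves.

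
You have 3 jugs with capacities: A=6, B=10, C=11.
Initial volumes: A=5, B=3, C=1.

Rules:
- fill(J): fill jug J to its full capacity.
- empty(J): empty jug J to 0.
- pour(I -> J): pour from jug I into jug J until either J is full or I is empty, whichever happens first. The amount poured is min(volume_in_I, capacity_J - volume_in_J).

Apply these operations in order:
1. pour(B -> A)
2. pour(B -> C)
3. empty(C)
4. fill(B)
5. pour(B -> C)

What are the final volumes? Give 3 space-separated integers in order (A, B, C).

Step 1: pour(B -> A) -> (A=6 B=2 C=1)
Step 2: pour(B -> C) -> (A=6 B=0 C=3)
Step 3: empty(C) -> (A=6 B=0 C=0)
Step 4: fill(B) -> (A=6 B=10 C=0)
Step 5: pour(B -> C) -> (A=6 B=0 C=10)

Answer: 6 0 10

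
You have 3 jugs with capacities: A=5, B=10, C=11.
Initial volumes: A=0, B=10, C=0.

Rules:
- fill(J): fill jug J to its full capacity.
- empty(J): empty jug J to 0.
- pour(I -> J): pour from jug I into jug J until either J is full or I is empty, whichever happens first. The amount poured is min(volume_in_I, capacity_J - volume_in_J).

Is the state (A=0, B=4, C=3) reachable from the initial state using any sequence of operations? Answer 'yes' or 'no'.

Answer: yes

Derivation:
BFS from (A=0, B=10, C=0):
  1. fill(A) -> (A=5 B=10 C=0)
  2. pour(B -> C) -> (A=5 B=0 C=10)
  3. pour(A -> C) -> (A=4 B=0 C=11)
  4. pour(C -> B) -> (A=4 B=10 C=1)
  5. empty(B) -> (A=4 B=0 C=1)
  6. pour(C -> B) -> (A=4 B=1 C=0)
  7. fill(C) -> (A=4 B=1 C=11)
  8. pour(C -> B) -> (A=4 B=10 C=2)
  9. empty(B) -> (A=4 B=0 C=2)
  10. pour(C -> B) -> (A=4 B=2 C=0)
  11. fill(C) -> (A=4 B=2 C=11)
  12. pour(C -> B) -> (A=4 B=10 C=3)
  13. empty(B) -> (A=4 B=0 C=3)
  14. pour(A -> B) -> (A=0 B=4 C=3)
Target reached → yes.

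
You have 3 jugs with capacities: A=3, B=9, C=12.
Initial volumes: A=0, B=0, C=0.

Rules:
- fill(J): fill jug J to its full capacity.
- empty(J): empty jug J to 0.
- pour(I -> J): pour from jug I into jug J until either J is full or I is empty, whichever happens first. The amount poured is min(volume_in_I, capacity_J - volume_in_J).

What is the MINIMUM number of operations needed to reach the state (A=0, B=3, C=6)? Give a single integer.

Answer: 4

Derivation:
BFS from (A=0, B=0, C=0). One shortest path:
  1. fill(B) -> (A=0 B=9 C=0)
  2. pour(B -> A) -> (A=3 B=6 C=0)
  3. pour(B -> C) -> (A=3 B=0 C=6)
  4. pour(A -> B) -> (A=0 B=3 C=6)
Reached target in 4 moves.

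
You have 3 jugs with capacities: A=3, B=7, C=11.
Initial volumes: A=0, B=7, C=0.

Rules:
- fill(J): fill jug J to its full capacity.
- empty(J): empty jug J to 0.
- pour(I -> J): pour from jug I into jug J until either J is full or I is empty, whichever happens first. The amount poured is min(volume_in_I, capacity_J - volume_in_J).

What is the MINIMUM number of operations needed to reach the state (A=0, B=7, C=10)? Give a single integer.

BFS from (A=0, B=7, C=0). One shortest path:
  1. fill(A) -> (A=3 B=7 C=0)
  2. pour(A -> C) -> (A=0 B=7 C=3)
  3. pour(B -> C) -> (A=0 B=0 C=10)
  4. fill(B) -> (A=0 B=7 C=10)
Reached target in 4 moves.

Answer: 4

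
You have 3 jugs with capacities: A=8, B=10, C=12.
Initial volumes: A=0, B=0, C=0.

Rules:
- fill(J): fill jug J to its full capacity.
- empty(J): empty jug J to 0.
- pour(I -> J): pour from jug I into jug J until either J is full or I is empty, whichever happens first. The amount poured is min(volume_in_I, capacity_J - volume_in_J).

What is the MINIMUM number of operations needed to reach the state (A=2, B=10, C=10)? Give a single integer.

BFS from (A=0, B=0, C=0). One shortest path:
  1. fill(C) -> (A=0 B=0 C=12)
  2. pour(C -> B) -> (A=0 B=10 C=2)
  3. pour(C -> A) -> (A=2 B=10 C=0)
  4. pour(B -> C) -> (A=2 B=0 C=10)
  5. fill(B) -> (A=2 B=10 C=10)
Reached target in 5 moves.

Answer: 5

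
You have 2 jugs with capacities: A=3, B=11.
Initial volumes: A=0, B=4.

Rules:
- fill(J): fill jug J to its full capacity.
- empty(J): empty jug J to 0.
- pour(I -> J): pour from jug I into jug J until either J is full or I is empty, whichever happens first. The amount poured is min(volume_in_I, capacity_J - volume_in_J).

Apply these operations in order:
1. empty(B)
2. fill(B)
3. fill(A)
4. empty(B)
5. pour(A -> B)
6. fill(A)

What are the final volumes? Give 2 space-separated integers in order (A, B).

Answer: 3 3

Derivation:
Step 1: empty(B) -> (A=0 B=0)
Step 2: fill(B) -> (A=0 B=11)
Step 3: fill(A) -> (A=3 B=11)
Step 4: empty(B) -> (A=3 B=0)
Step 5: pour(A -> B) -> (A=0 B=3)
Step 6: fill(A) -> (A=3 B=3)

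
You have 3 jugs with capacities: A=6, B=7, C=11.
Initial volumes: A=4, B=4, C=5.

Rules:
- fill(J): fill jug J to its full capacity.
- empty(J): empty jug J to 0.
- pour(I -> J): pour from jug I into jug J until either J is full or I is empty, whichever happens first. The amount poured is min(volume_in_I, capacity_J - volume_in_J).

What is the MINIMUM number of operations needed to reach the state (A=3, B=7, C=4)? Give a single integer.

Answer: 4

Derivation:
BFS from (A=4, B=4, C=5). One shortest path:
  1. empty(C) -> (A=4 B=4 C=0)
  2. pour(A -> C) -> (A=0 B=4 C=4)
  3. fill(A) -> (A=6 B=4 C=4)
  4. pour(A -> B) -> (A=3 B=7 C=4)
Reached target in 4 moves.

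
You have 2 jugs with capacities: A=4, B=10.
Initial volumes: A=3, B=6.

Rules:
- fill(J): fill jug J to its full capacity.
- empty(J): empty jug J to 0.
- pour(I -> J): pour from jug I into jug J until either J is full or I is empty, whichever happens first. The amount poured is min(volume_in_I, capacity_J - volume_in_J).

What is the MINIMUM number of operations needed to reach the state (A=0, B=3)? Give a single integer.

BFS from (A=3, B=6). One shortest path:
  1. empty(B) -> (A=3 B=0)
  2. pour(A -> B) -> (A=0 B=3)
Reached target in 2 moves.

Answer: 2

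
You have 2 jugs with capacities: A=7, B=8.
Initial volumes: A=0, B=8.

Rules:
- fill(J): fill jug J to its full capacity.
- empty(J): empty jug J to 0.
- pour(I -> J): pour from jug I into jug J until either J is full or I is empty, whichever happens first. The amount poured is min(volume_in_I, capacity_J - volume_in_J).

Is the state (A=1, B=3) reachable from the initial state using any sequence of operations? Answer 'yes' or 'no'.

BFS explored all 30 reachable states.
Reachable set includes: (0,0), (0,1), (0,2), (0,3), (0,4), (0,5), (0,6), (0,7), (0,8), (1,0), (1,8), (2,0) ...
Target (A=1, B=3) not in reachable set → no.

Answer: no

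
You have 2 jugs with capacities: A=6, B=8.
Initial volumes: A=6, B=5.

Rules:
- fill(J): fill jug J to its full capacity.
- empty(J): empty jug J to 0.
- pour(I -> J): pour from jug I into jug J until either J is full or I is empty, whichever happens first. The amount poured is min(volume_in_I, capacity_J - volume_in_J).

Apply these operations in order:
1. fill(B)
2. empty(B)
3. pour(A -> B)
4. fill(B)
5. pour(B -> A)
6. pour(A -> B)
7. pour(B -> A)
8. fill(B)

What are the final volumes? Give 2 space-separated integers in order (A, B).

Step 1: fill(B) -> (A=6 B=8)
Step 2: empty(B) -> (A=6 B=0)
Step 3: pour(A -> B) -> (A=0 B=6)
Step 4: fill(B) -> (A=0 B=8)
Step 5: pour(B -> A) -> (A=6 B=2)
Step 6: pour(A -> B) -> (A=0 B=8)
Step 7: pour(B -> A) -> (A=6 B=2)
Step 8: fill(B) -> (A=6 B=8)

Answer: 6 8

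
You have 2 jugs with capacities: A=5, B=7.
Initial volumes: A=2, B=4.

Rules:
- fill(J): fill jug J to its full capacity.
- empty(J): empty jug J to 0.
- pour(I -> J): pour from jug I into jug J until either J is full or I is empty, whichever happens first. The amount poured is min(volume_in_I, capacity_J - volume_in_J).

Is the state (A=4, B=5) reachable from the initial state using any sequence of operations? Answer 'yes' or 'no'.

BFS explored all 25 reachable states.
Reachable set includes: (0,0), (0,1), (0,2), (0,3), (0,4), (0,5), (0,6), (0,7), (1,0), (1,7), (2,0), (2,4) ...
Target (A=4, B=5) not in reachable set → no.

Answer: no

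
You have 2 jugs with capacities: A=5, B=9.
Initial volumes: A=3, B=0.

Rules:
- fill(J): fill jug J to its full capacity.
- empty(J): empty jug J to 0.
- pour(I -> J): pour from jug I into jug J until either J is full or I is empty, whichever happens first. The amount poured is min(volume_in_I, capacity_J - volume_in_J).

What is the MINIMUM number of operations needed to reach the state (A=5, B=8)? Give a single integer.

BFS from (A=3, B=0). One shortest path:
  1. pour(A -> B) -> (A=0 B=3)
  2. fill(A) -> (A=5 B=3)
  3. pour(A -> B) -> (A=0 B=8)
  4. fill(A) -> (A=5 B=8)
Reached target in 4 moves.

Answer: 4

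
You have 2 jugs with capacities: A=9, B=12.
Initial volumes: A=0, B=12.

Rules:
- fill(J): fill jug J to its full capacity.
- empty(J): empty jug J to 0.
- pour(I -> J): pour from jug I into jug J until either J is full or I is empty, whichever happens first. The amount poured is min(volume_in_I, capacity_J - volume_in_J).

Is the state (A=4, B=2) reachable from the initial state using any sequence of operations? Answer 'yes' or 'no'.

Answer: no

Derivation:
BFS explored all 14 reachable states.
Reachable set includes: (0,0), (0,3), (0,6), (0,9), (0,12), (3,0), (3,12), (6,0), (6,12), (9,0), (9,3), (9,6) ...
Target (A=4, B=2) not in reachable set → no.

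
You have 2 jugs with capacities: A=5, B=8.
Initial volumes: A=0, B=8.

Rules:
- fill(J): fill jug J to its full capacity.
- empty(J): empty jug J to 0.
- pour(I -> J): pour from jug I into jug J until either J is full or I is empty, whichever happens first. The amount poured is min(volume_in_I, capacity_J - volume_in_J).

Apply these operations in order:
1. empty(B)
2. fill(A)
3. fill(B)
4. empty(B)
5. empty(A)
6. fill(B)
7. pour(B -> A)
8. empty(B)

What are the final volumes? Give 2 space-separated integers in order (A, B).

Step 1: empty(B) -> (A=0 B=0)
Step 2: fill(A) -> (A=5 B=0)
Step 3: fill(B) -> (A=5 B=8)
Step 4: empty(B) -> (A=5 B=0)
Step 5: empty(A) -> (A=0 B=0)
Step 6: fill(B) -> (A=0 B=8)
Step 7: pour(B -> A) -> (A=5 B=3)
Step 8: empty(B) -> (A=5 B=0)

Answer: 5 0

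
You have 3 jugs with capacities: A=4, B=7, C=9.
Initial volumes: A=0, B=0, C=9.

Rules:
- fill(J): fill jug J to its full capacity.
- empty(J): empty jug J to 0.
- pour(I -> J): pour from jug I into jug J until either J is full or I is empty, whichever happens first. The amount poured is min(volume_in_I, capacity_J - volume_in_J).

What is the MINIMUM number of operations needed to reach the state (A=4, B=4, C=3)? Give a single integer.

BFS from (A=0, B=0, C=9). One shortest path:
  1. fill(A) -> (A=4 B=0 C=9)
  2. fill(B) -> (A=4 B=7 C=9)
  3. empty(C) -> (A=4 B=7 C=0)
  4. pour(B -> C) -> (A=4 B=0 C=7)
  5. pour(A -> B) -> (A=0 B=4 C=7)
  6. pour(C -> A) -> (A=4 B=4 C=3)
Reached target in 6 moves.

Answer: 6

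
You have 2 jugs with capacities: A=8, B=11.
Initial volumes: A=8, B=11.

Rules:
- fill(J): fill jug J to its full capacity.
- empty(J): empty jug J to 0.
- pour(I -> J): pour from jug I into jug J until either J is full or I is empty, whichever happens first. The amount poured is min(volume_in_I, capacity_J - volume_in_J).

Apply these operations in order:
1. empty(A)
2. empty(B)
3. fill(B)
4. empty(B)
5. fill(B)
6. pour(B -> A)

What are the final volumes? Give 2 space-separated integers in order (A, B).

Step 1: empty(A) -> (A=0 B=11)
Step 2: empty(B) -> (A=0 B=0)
Step 3: fill(B) -> (A=0 B=11)
Step 4: empty(B) -> (A=0 B=0)
Step 5: fill(B) -> (A=0 B=11)
Step 6: pour(B -> A) -> (A=8 B=3)

Answer: 8 3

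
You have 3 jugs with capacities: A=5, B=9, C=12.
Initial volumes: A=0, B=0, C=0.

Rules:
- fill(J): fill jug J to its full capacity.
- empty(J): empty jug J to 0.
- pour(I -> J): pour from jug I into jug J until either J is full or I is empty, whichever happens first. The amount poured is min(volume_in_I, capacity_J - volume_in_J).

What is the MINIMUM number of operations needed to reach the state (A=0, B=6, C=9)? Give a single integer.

BFS from (A=0, B=0, C=0). One shortest path:
  1. fill(A) -> (A=5 B=0 C=0)
  2. pour(A -> B) -> (A=0 B=5 C=0)
  3. fill(A) -> (A=5 B=5 C=0)
  4. pour(A -> B) -> (A=1 B=9 C=0)
  5. pour(B -> C) -> (A=1 B=0 C=9)
  6. pour(A -> B) -> (A=0 B=1 C=9)
  7. fill(A) -> (A=5 B=1 C=9)
  8. pour(A -> B) -> (A=0 B=6 C=9)
Reached target in 8 moves.

Answer: 8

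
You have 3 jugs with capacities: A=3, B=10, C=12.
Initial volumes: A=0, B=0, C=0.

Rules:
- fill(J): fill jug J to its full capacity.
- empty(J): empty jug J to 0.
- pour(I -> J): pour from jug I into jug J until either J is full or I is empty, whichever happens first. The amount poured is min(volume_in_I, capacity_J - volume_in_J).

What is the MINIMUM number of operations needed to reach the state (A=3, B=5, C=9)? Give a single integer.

BFS from (A=0, B=0, C=0). One shortest path:
  1. fill(B) -> (A=0 B=10 C=0)
  2. pour(B -> A) -> (A=3 B=7 C=0)
  3. empty(A) -> (A=0 B=7 C=0)
  4. pour(B -> C) -> (A=0 B=0 C=7)
  5. fill(B) -> (A=0 B=10 C=7)
  6. pour(B -> C) -> (A=0 B=5 C=12)
  7. pour(C -> A) -> (A=3 B=5 C=9)
Reached target in 7 moves.

Answer: 7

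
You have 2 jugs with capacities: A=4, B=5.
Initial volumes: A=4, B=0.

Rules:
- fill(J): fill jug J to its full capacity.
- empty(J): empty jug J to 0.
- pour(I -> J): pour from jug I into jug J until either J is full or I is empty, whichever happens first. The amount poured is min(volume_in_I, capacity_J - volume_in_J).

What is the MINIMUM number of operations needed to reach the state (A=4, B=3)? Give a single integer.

Answer: 6

Derivation:
BFS from (A=4, B=0). One shortest path:
  1. pour(A -> B) -> (A=0 B=4)
  2. fill(A) -> (A=4 B=4)
  3. pour(A -> B) -> (A=3 B=5)
  4. empty(B) -> (A=3 B=0)
  5. pour(A -> B) -> (A=0 B=3)
  6. fill(A) -> (A=4 B=3)
Reached target in 6 moves.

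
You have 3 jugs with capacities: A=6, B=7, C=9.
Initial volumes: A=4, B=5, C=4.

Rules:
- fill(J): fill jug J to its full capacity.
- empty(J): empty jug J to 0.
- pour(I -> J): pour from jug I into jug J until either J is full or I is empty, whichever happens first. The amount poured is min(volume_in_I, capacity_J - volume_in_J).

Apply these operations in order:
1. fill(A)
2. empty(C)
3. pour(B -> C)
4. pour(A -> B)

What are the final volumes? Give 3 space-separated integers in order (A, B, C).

Answer: 0 6 5

Derivation:
Step 1: fill(A) -> (A=6 B=5 C=4)
Step 2: empty(C) -> (A=6 B=5 C=0)
Step 3: pour(B -> C) -> (A=6 B=0 C=5)
Step 4: pour(A -> B) -> (A=0 B=6 C=5)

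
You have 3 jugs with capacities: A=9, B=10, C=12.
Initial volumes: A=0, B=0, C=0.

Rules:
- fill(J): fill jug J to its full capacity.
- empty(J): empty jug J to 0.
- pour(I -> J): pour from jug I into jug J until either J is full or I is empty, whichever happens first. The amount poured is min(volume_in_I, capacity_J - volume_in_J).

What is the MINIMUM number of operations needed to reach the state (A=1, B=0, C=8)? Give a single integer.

BFS from (A=0, B=0, C=0). One shortest path:
  1. fill(A) -> (A=9 B=0 C=0)
  2. pour(A -> B) -> (A=0 B=9 C=0)
  3. fill(A) -> (A=9 B=9 C=0)
  4. pour(A -> B) -> (A=8 B=10 C=0)
  5. pour(A -> C) -> (A=0 B=10 C=8)
  6. pour(B -> A) -> (A=9 B=1 C=8)
  7. empty(A) -> (A=0 B=1 C=8)
  8. pour(B -> A) -> (A=1 B=0 C=8)
Reached target in 8 moves.

Answer: 8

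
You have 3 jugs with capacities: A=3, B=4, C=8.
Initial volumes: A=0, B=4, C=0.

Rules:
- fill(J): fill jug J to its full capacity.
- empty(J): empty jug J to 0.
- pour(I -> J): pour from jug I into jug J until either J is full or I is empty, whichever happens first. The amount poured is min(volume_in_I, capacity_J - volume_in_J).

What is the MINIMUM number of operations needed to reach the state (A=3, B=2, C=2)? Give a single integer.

BFS from (A=0, B=4, C=0). One shortest path:
  1. fill(A) -> (A=3 B=4 C=0)
  2. pour(A -> C) -> (A=0 B=4 C=3)
  3. pour(B -> A) -> (A=3 B=1 C=3)
  4. pour(A -> C) -> (A=0 B=1 C=6)
  5. pour(B -> A) -> (A=1 B=0 C=6)
  6. pour(C -> B) -> (A=1 B=4 C=2)
  7. pour(B -> A) -> (A=3 B=2 C=2)
Reached target in 7 moves.

Answer: 7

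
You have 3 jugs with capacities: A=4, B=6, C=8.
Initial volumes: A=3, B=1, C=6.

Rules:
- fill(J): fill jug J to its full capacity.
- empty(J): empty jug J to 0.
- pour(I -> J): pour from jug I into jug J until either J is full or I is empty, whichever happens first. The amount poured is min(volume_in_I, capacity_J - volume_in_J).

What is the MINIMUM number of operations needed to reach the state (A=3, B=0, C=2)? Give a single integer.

Answer: 4

Derivation:
BFS from (A=3, B=1, C=6). One shortest path:
  1. empty(B) -> (A=3 B=0 C=6)
  2. fill(C) -> (A=3 B=0 C=8)
  3. pour(C -> B) -> (A=3 B=6 C=2)
  4. empty(B) -> (A=3 B=0 C=2)
Reached target in 4 moves.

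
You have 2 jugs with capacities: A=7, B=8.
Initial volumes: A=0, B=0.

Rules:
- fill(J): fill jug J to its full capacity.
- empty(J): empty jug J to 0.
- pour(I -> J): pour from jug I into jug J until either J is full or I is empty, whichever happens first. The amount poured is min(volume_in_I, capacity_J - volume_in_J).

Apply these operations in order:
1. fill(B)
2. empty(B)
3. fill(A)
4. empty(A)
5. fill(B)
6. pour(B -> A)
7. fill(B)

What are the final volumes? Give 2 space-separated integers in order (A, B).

Answer: 7 8

Derivation:
Step 1: fill(B) -> (A=0 B=8)
Step 2: empty(B) -> (A=0 B=0)
Step 3: fill(A) -> (A=7 B=0)
Step 4: empty(A) -> (A=0 B=0)
Step 5: fill(B) -> (A=0 B=8)
Step 6: pour(B -> A) -> (A=7 B=1)
Step 7: fill(B) -> (A=7 B=8)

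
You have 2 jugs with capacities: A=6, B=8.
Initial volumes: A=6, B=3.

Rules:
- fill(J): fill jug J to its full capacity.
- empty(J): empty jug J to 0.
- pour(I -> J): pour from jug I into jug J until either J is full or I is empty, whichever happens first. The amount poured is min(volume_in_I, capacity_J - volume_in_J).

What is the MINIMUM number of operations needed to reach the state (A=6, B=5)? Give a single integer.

BFS from (A=6, B=3). One shortest path:
  1. empty(A) -> (A=0 B=3)
  2. pour(B -> A) -> (A=3 B=0)
  3. fill(B) -> (A=3 B=8)
  4. pour(B -> A) -> (A=6 B=5)
Reached target in 4 moves.

Answer: 4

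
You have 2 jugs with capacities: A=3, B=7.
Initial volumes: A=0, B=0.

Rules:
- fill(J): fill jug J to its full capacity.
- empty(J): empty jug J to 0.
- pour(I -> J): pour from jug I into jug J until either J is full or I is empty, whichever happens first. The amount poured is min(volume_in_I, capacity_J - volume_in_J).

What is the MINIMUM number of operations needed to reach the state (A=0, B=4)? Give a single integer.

BFS from (A=0, B=0). One shortest path:
  1. fill(B) -> (A=0 B=7)
  2. pour(B -> A) -> (A=3 B=4)
  3. empty(A) -> (A=0 B=4)
Reached target in 3 moves.

Answer: 3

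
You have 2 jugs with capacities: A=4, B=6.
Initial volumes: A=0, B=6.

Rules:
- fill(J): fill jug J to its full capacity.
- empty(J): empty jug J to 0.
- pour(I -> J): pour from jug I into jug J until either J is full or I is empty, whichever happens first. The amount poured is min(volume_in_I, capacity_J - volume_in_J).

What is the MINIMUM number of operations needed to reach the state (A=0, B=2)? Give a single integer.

Answer: 2

Derivation:
BFS from (A=0, B=6). One shortest path:
  1. pour(B -> A) -> (A=4 B=2)
  2. empty(A) -> (A=0 B=2)
Reached target in 2 moves.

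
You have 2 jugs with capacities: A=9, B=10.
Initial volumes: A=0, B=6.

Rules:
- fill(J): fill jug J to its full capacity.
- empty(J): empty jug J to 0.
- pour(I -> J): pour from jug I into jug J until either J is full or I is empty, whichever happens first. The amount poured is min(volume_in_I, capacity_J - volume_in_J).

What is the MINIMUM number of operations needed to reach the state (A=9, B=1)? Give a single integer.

BFS from (A=0, B=6). One shortest path:
  1. fill(B) -> (A=0 B=10)
  2. pour(B -> A) -> (A=9 B=1)
Reached target in 2 moves.

Answer: 2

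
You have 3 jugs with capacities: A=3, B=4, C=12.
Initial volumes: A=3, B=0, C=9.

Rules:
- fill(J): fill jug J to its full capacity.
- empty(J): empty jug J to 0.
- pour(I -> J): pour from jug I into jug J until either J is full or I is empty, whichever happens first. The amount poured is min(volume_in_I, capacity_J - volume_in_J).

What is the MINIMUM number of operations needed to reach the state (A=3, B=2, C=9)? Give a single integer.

BFS from (A=3, B=0, C=9). One shortest path:
  1. pour(A -> B) -> (A=0 B=3 C=9)
  2. fill(A) -> (A=3 B=3 C=9)
  3. pour(A -> B) -> (A=2 B=4 C=9)
  4. empty(B) -> (A=2 B=0 C=9)
  5. pour(A -> B) -> (A=0 B=2 C=9)
  6. fill(A) -> (A=3 B=2 C=9)
Reached target in 6 moves.

Answer: 6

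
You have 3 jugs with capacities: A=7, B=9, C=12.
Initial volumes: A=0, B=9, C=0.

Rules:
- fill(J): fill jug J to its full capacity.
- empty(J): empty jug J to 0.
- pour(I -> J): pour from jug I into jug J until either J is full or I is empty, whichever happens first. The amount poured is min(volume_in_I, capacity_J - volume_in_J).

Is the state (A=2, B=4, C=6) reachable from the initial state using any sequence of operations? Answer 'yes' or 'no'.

BFS explored all 512 reachable states.
Reachable set includes: (0,0,0), (0,0,1), (0,0,2), (0,0,3), (0,0,4), (0,0,5), (0,0,6), (0,0,7), (0,0,8), (0,0,9), (0,0,10), (0,0,11) ...
Target (A=2, B=4, C=6) not in reachable set → no.

Answer: no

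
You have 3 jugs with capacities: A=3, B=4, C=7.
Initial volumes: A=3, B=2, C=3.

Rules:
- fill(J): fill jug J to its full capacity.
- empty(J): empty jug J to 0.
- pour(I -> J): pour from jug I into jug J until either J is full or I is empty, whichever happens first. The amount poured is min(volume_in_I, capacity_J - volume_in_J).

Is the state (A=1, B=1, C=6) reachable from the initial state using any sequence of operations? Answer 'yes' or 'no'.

BFS explored all 124 reachable states.
Reachable set includes: (0,0,0), (0,0,1), (0,0,2), (0,0,3), (0,0,4), (0,0,5), (0,0,6), (0,0,7), (0,1,0), (0,1,1), (0,1,2), (0,1,3) ...
Target (A=1, B=1, C=6) not in reachable set → no.

Answer: no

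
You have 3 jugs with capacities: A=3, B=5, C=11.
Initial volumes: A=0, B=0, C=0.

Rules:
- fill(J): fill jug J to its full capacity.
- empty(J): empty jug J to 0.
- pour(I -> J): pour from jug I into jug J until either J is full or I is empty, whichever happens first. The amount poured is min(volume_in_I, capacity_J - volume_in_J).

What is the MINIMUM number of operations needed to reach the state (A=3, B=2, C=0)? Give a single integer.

Answer: 2

Derivation:
BFS from (A=0, B=0, C=0). One shortest path:
  1. fill(B) -> (A=0 B=5 C=0)
  2. pour(B -> A) -> (A=3 B=2 C=0)
Reached target in 2 moves.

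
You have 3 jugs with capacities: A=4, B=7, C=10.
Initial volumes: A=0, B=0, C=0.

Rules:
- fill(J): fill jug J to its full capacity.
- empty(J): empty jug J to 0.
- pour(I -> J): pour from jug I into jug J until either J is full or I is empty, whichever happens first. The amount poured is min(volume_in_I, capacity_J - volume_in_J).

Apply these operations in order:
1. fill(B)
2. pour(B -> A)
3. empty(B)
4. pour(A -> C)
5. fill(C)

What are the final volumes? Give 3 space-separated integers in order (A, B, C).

Answer: 0 0 10

Derivation:
Step 1: fill(B) -> (A=0 B=7 C=0)
Step 2: pour(B -> A) -> (A=4 B=3 C=0)
Step 3: empty(B) -> (A=4 B=0 C=0)
Step 4: pour(A -> C) -> (A=0 B=0 C=4)
Step 5: fill(C) -> (A=0 B=0 C=10)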